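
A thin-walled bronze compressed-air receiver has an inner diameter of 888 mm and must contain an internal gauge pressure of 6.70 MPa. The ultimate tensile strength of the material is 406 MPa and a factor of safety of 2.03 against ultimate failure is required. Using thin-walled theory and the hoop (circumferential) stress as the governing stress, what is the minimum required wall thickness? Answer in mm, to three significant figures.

σ_allow = 406/2.03 = 200.0 MPa.
Hoop stress σ_h = pD/(2t), so t = pD/(2σ_allow) = 6.70×888/(2×200.0) = 14.87 mm.

t = 14.9 mm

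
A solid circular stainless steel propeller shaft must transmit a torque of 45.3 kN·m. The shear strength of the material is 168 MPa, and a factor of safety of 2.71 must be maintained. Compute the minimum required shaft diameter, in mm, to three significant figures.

d = 155 mm

Allowable shear stress τ_allow = 168/2.71 = 61.99 MPa.
For a solid shaft τ = 16T/(πd³), so d³ = 16T/(π τ_allow) = 16×4.5300×10^7/(π×61.99) = 3.722×10^6 mm³.
d = (3.722×10^6)^(1/3) = 155.0 mm.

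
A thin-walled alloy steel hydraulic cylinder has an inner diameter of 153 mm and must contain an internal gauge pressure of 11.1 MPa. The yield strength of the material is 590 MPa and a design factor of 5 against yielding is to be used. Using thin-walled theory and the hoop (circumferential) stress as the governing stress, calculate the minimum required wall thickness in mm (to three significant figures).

t = 7.20 mm

σ_allow = 590/5 = 118.0 MPa.
Hoop stress σ_h = pD/(2t), so t = pD/(2σ_allow) = 11.1×153/(2×118.0) = 7.196 mm.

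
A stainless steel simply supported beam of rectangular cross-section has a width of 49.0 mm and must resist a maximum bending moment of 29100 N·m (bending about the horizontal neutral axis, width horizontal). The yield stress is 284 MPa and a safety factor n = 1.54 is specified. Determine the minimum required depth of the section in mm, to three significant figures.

h = 139 mm

σ_allow = 284/1.54 = 184.4 MPa.
For a rectangular section σ = 6M/(bh²), so h² = 6M/(b σ_allow) = 6×2.9100×10^7/(49.0×184.4) = 19320 mm².
h = 139.0 mm.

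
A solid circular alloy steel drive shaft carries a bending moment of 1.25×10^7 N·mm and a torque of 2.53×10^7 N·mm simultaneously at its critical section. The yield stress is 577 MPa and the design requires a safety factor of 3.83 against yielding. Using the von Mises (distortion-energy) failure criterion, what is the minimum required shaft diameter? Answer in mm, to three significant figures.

σ_allow = σ_y/n = 577/3.83 = 150.7 MPa.
For a solid shaft σ_b = 32M/(πd³) and τ = 16T/(πd³), so the von Mises stress is σ' = (16/πd³)·√(4M²+3T²).
√(4M²+3T²) = √(4×(1.250×10^7)² + 3×(2.530×10^7)²) = 5.045×10^7 N·mm.
d³ = 16×5.045×10^7/(π×150.7) = 1.706×10^6 mm³.
d = 119.5 mm.

d = 119 mm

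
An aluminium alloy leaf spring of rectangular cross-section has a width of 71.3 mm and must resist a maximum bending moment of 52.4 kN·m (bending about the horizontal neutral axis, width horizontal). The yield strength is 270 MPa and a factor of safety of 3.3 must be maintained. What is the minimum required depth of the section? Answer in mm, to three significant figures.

h = 232 mm

σ_allow = 270/3.3 = 81.82 MPa.
For a rectangular section σ = 6M/(bh²), so h² = 6M/(b σ_allow) = 6×5.2400×10^7/(71.3×81.82) = 53890 mm².
h = 232.2 mm.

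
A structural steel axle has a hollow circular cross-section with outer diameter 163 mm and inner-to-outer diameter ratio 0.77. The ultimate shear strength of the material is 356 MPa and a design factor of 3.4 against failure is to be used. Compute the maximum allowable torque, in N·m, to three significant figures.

T_allow = 57700 N·m

τ_allow = 356/3.4 = 104.7 MPa.
For a hollow shaft T_allow = τ_allow·πd_o³(1−k⁴)/16 with 1−k⁴ = 0.6485, so πd_o³(1−k⁴)/16 = 551400 mm³.
T_allow = 104.7×551400 = 5.774×10^7 N·mm = 57740 N·m.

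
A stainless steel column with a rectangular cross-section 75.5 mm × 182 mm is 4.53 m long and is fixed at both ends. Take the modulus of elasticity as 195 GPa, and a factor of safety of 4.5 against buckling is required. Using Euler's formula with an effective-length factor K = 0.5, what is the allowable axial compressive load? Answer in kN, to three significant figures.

Buckling occurs about the weak axis: I_min = h·b³/12 = 182×75.5³/12 = 6.527×10^6 mm⁴ (b = 75.5 mm is the smaller dimension).
Effective length L_e = KL = 0.5×4.53 m = 2265 mm.
Euler critical load P_cr = π²EI/L_e² = π²×195000×6.527×10^6/2265² = 2.449×10^6 N.
P_allow = P_cr/n = 2.449×10^6/4.5 = 544100 N.

P_allow = 544 kN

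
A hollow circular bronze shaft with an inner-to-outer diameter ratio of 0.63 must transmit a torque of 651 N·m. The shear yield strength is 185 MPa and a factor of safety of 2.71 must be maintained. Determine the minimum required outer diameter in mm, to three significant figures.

d_o = 38.6 mm

τ_allow = 185/2.71 = 68.27 MPa.
For a hollow shaft τ = 16T/[πd_o³(1−k⁴)] with k = 0.63, so 1−k⁴ = 0.8425.
d_o³ = 16T/[π τ_allow (1−k⁴)] = 16×651000/(π×68.27×0.8425) = 57650 mm³.
d_o = 38.63 mm.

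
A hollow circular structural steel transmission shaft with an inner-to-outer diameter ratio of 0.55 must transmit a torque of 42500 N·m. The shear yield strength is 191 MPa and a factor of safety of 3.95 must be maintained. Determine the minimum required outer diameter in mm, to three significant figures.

τ_allow = 191/3.95 = 48.35 MPa.
For a hollow shaft τ = 16T/[πd_o³(1−k⁴)] with k = 0.55, so 1−k⁴ = 0.9085.
d_o³ = 16T/[π τ_allow (1−k⁴)] = 16×4.2500×10^7/(π×48.35×0.9085) = 4.927×10^6 mm³.
d_o = 170.2 mm.

d_o = 170 mm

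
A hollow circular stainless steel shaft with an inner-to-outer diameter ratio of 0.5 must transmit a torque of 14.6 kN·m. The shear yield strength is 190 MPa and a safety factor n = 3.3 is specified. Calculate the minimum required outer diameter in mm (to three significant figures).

d_o = 111 mm

τ_allow = 190/3.3 = 57.58 MPa.
For a hollow shaft τ = 16T/[πd_o³(1−k⁴)] with k = 0.5, so 1−k⁴ = 0.9375.
d_o³ = 16T/[π τ_allow (1−k⁴)] = 16×1.4600×10^7/(π×57.58×0.9375) = 1.378×10^6 mm³.
d_o = 111.3 mm.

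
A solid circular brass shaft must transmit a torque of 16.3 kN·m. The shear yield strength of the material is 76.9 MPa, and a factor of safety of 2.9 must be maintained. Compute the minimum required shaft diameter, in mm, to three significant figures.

Allowable shear stress τ_allow = 76.9/2.9 = 26.52 MPa.
For a solid shaft τ = 16T/(πd³), so d³ = 16T/(π τ_allow) = 16×1.6300×10^7/(π×26.52) = 3.131×10^6 mm³.
d = (3.131×10^6)^(1/3) = 146.3 mm.

d = 146 mm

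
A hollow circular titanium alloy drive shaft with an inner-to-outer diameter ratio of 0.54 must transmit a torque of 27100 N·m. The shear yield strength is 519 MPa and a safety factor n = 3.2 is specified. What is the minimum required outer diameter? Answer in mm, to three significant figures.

τ_allow = 519/3.2 = 162.2 MPa.
For a hollow shaft τ = 16T/[πd_o³(1−k⁴)] with k = 0.54, so 1−k⁴ = 0.9150.
d_o³ = 16T/[π τ_allow (1−k⁴)] = 16×2.7100×10^7/(π×162.2×0.9150) = 930100 mm³.
d_o = 97.61 mm.

d_o = 97.6 mm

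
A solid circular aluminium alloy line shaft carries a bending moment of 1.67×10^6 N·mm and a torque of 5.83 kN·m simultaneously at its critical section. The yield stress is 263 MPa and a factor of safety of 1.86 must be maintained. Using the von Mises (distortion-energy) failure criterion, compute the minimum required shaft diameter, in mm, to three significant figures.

σ_allow = σ_y/n = 263/1.86 = 141.4 MPa.
For a solid shaft σ_b = 32M/(πd³) and τ = 16T/(πd³), so the von Mises stress is σ' = (16/πd³)·√(4M²+3T²).
√(4M²+3T²) = √(4×(1.670×10^6)² + 3×(5.830×10^6)²) = 1.064×10^7 N·mm.
d³ = 16×1.064×10^7/(π×141.4) = 383100 mm³.
d = 72.63 mm.

d = 72.6 mm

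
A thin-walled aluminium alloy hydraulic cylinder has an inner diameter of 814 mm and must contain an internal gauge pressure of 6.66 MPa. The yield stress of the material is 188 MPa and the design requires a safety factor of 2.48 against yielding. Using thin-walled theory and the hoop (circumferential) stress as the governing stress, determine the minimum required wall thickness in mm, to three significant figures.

t = 35.8 mm

σ_allow = 188/2.48 = 75.81 MPa.
Hoop stress σ_h = pD/(2t), so t = pD/(2σ_allow) = 6.66×814/(2×75.81) = 35.76 mm.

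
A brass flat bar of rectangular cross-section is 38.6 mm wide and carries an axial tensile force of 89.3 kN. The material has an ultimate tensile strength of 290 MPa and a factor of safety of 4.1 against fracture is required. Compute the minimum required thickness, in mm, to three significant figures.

σ_allow = 290/4.1 = 70.73 MPa.
Required area A = F/σ_allow = 89300/70.73 = 1263 mm².
t = A/w = 1263/38.6 = 32.71 mm.

t = 32.7 mm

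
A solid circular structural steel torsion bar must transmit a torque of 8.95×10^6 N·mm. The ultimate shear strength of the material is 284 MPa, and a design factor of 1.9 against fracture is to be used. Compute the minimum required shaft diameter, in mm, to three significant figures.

Allowable shear stress τ_allow = 284/1.9 = 149.5 MPa.
For a solid shaft τ = 16T/(πd³), so d³ = 16T/(π τ_allow) = 16×8950000/(π×149.5) = 304900 mm³.
d = (304900)^(1/3) = 67.31 mm.

d = 67.3 mm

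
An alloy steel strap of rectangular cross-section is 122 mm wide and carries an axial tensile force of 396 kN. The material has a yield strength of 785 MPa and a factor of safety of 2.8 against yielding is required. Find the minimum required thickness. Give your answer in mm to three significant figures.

σ_allow = 785/2.8 = 280.4 MPa.
Required area A = F/σ_allow = 396000/280.4 = 1412 mm².
t = A/w = 1412/122 = 11.58 mm.

t = 11.6 mm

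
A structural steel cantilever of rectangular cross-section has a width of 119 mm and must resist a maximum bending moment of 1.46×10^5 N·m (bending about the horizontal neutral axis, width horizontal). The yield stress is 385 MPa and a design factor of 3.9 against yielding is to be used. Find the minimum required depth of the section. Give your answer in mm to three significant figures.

σ_allow = 385/3.9 = 98.72 MPa.
For a rectangular section σ = 6M/(bh²), so h² = 6M/(b σ_allow) = 6×1.4600×10^8/(119×98.72) = 74570 mm².
h = 273.1 mm.

h = 273 mm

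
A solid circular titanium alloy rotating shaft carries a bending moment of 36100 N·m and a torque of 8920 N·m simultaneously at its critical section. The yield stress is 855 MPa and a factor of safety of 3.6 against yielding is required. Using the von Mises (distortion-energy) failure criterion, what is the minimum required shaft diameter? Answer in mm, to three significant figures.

σ_allow = σ_y/n = 855/3.6 = 237.5 MPa.
For a solid shaft σ_b = 32M/(πd³) and τ = 16T/(πd³), so the von Mises stress is σ' = (16/πd³)·√(4M²+3T²).
√(4M²+3T²) = √(4×(3.610×10^7)² + 3×(8.920×10^6)²) = 7.383×10^7 N·mm.
d³ = 16×7.383×10^7/(π×237.5) = 1.583×10^6 mm³.
d = 116.6 mm.

d = 117 mm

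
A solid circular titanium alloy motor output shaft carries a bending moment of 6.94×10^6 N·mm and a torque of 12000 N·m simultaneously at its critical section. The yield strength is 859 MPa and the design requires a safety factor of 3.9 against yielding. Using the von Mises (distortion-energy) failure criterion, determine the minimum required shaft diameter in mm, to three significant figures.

σ_allow = σ_y/n = 859/3.9 = 220.3 MPa.
For a solid shaft σ_b = 32M/(πd³) and τ = 16T/(πd³), so the von Mises stress is σ' = (16/πd³)·√(4M²+3T²).
√(4M²+3T²) = √(4×(6.940×10^6)² + 3×(1.200×10^7)²) = 2.499×10^7 N·mm.
d³ = 16×2.499×10^7/(π×220.3) = 577900 mm³.
d = 83.30 mm.

d = 83.3 mm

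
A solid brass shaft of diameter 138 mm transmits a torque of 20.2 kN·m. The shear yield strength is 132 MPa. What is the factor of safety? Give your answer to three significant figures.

n = 3.37

τ = 16T/(πd³) = 16×2.0200×10^7/(π×138³) = 39.15 MPa.
n = τ_limit/τ = 132/39.15 = 3.372.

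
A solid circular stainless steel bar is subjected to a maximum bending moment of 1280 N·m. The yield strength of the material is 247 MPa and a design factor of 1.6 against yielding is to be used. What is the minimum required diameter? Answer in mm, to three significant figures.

d = 43.9 mm

σ_allow = 247/1.6 = 154.4 MPa.
For a solid circular section σ = 32M/(πd³), so d³ = 32M/(π σ_allow) = 32×1280000/(π×154.4) = 84460 mm³.
d = 43.87 mm.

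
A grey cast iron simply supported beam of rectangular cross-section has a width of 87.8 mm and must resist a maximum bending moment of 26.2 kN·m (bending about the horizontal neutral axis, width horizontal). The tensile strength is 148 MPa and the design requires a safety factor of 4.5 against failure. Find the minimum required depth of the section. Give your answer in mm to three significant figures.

h = 233 mm

σ_allow = 148/4.5 = 32.89 MPa.
For a rectangular section σ = 6M/(bh²), so h² = 6M/(b σ_allow) = 6×2.6200×10^7/(87.8×32.89) = 54440 mm².
h = 233.3 mm.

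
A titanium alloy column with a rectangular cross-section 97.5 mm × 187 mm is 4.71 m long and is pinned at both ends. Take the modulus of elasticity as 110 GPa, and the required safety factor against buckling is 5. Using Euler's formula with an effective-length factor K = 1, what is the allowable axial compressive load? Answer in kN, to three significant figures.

P_allow = 141 kN

Buckling occurs about the weak axis: I_min = h·b³/12 = 187×97.5³/12 = 1.444×10^7 mm⁴ (b = 97.5 mm is the smaller dimension).
Effective length L_e = KL = 1×4.71 m = 4710 mm.
Euler critical load P_cr = π²EI/L_e² = π²×110000×1.444×10^7/4710² = 706800 N.
P_allow = P_cr/n = 706800/5 = 141400 N.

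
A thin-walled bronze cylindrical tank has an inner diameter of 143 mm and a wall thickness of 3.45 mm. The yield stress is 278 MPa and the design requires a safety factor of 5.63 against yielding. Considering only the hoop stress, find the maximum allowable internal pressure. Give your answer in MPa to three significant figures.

σ_allow = 278/5.63 = 49.38 MPa.
σ_h = pD/(2t) → p_allow = 2σ_allow t/D = 2×49.38×3.45/143 = 2.383 MPa.

p_allow = 2.38 MPa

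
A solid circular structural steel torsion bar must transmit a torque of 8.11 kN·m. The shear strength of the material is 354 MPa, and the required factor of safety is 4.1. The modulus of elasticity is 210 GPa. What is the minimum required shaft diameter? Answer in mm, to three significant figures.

Allowable shear stress τ_allow = 354/4.1 = 86.34 MPa.
For a solid shaft τ = 16T/(πd³), so d³ = 16T/(π τ_allow) = 16×8110000/(π×86.34) = 478400 mm³.
d = (478400)^(1/3) = 78.21 mm.

d = 78.2 mm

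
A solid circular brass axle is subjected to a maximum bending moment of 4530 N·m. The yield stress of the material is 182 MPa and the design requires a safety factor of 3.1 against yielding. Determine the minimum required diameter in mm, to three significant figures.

d = 92.3 mm

σ_allow = 182/3.1 = 58.71 MPa.
For a solid circular section σ = 32M/(πd³), so d³ = 32M/(π σ_allow) = 32×4530000/(π×58.71) = 785900 mm³.
d = 92.28 mm.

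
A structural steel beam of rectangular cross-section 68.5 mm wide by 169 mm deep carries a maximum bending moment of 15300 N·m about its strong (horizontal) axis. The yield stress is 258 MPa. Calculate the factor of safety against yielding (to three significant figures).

n = 5.50

Section modulus S = bh²/6 = 68.5×169²/6 = 326100 mm³.
σ = M/S = 1.5300×10^7/326100 = 46.92 MPa.
n = 258/46.92 = 5.498.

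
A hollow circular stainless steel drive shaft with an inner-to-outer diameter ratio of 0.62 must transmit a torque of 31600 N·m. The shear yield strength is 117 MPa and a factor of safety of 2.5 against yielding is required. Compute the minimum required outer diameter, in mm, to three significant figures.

τ_allow = 117/2.5 = 46.80 MPa.
For a hollow shaft τ = 16T/[πd_o³(1−k⁴)] with k = 0.62, so 1−k⁴ = 0.8522.
d_o³ = 16T/[π τ_allow (1−k⁴)] = 16×3.1600×10^7/(π×46.80×0.8522) = 4.035×10^6 mm³.
d_o = 159.2 mm.

d_o = 159 mm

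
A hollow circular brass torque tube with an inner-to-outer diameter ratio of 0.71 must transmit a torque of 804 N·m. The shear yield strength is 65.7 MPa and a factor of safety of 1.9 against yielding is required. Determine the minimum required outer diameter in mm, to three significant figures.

τ_allow = 65.7/1.9 = 34.58 MPa.
For a hollow shaft τ = 16T/[πd_o³(1−k⁴)] with k = 0.71, so 1−k⁴ = 0.7459.
d_o³ = 16T/[π τ_allow (1−k⁴)] = 16×804000/(π×34.58×0.7459) = 158800 mm³.
d_o = 54.15 mm.

d_o = 54.1 mm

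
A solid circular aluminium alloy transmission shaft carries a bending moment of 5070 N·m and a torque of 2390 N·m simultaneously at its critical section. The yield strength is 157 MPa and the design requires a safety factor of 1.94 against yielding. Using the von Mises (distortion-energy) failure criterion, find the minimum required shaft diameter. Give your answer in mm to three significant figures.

d = 88.3 mm

σ_allow = σ_y/n = 157/1.94 = 80.93 MPa.
For a solid shaft σ_b = 32M/(πd³) and τ = 16T/(πd³), so the von Mises stress is σ' = (16/πd³)·√(4M²+3T²).
√(4M²+3T²) = √(4×(5.070×10^6)² + 3×(2.390×10^6)²) = 1.095×10^7 N·mm.
d³ = 16×1.095×10^7/(π×80.93) = 689300 mm³.
d = 88.33 mm.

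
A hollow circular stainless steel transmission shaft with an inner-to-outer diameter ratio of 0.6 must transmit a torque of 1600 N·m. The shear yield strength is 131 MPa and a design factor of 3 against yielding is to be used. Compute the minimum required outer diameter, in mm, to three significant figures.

τ_allow = 131/3 = 43.67 MPa.
For a hollow shaft τ = 16T/[πd_o³(1−k⁴)] with k = 0.6, so 1−k⁴ = 0.8704.
d_o³ = 16T/[π τ_allow (1−k⁴)] = 16×1600000/(π×43.67×0.8704) = 214400 mm³.
d_o = 59.85 mm.

d_o = 59.9 mm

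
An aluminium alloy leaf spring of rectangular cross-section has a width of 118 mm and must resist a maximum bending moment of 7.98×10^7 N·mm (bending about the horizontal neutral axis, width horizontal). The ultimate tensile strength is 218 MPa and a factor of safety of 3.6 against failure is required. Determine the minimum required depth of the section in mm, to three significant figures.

h = 259 mm

σ_allow = 218/3.6 = 60.56 MPa.
For a rectangular section σ = 6M/(bh²), so h² = 6M/(b σ_allow) = 6×7.9800×10^7/(118×60.56) = 67010 mm².
h = 258.9 mm.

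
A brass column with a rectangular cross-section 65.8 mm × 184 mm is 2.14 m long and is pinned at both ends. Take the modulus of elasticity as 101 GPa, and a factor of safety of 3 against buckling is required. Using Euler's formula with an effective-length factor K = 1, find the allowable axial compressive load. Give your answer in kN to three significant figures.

P_allow = 317 kN

Buckling occurs about the weak axis: I_min = h·b³/12 = 184×65.8³/12 = 4.368×10^6 mm⁴ (b = 65.8 mm is the smaller dimension).
Effective length L_e = KL = 1×2.14 m = 2140 mm.
Euler critical load P_cr = π²EI/L_e² = π²×101000×4.368×10^6/2140² = 950800 N.
P_allow = P_cr/n = 950800/3 = 316900 N.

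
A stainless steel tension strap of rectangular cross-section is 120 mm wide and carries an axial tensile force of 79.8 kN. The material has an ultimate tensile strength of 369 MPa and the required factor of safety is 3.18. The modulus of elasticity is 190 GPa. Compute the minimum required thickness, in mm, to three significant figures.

σ_allow = 369/3.18 = 116.0 MPa.
Required area A = F/σ_allow = 79800/116.0 = 687.7 mm².
t = A/w = 687.7/120 = 5.731 mm.

t = 5.73 mm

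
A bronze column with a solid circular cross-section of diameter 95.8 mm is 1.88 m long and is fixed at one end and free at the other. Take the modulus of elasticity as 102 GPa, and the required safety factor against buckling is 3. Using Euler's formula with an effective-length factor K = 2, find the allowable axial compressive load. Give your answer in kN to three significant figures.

P_allow = 98.1 kN

I = πd⁴/64 = π×95.8⁴/64 = 4.135×10^6 mm⁴.
Effective length L_e = KL = 2×1.88 m = 3760 mm.
Euler critical load P_cr = π²EI/L_e² = π²×102000×4.135×10^6/3760² = 294400 N.
P_allow = P_cr/n = 294400/3 = 98140 N.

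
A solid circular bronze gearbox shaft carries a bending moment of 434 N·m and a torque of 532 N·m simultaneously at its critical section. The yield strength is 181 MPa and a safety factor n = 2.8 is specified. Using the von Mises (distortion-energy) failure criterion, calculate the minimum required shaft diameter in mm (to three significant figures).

σ_allow = σ_y/n = 181/2.8 = 64.64 MPa.
For a solid shaft σ_b = 32M/(πd³) and τ = 16T/(πd³), so the von Mises stress is σ' = (16/πd³)·√(4M²+3T²).
√(4M²+3T²) = √(4×(434000)² + 3×(532000)²) = 1.266×10^6 N·mm.
d³ = 16×1.266×10^6/(π×64.64) = 99740 mm³.
d = 46.37 mm.

d = 46.4 mm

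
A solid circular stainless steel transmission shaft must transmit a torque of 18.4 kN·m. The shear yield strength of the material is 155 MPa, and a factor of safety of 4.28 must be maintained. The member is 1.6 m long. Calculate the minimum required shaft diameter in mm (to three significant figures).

Allowable shear stress τ_allow = 155/4.28 = 36.21 MPa.
For a solid shaft τ = 16T/(πd³), so d³ = 16T/(π τ_allow) = 16×1.8400×10^7/(π×36.21) = 2.588×10^6 mm³.
d = (2.588×10^6)^(1/3) = 137.3 mm.

d = 137 mm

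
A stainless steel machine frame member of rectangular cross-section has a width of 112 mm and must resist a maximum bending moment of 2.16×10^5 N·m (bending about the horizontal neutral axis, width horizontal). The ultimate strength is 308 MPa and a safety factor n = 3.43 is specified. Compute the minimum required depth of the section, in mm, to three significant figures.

σ_allow = 308/3.43 = 89.80 MPa.
For a rectangular section σ = 6M/(bh²), so h² = 6M/(b σ_allow) = 6×2.1600×10^8/(112×89.80) = 128900 mm².
h = 359.0 mm.

h = 359 mm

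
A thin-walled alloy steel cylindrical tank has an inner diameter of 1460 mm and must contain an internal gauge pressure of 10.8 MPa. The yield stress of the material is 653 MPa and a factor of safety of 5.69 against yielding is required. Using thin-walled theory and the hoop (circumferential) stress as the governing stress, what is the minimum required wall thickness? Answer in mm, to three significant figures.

σ_allow = 653/5.69 = 114.8 MPa.
Hoop stress σ_h = pD/(2t), so t = pD/(2σ_allow) = 10.8×1460/(2×114.8) = 68.70 mm.

t = 68.7 mm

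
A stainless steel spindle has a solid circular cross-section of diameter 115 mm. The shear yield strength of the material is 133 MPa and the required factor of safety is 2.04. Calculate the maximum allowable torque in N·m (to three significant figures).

τ_allow = 133/2.04 = 65.20 MPa.
For a solid shaft T_allow = τ_allow·πd³/16; πd³/16 = π×115³/16 = 298600 mm³.
T_allow = 65.20×298600 = 1.947×10^7 N·mm = 19470 N·m.

T_allow = 19500 N·m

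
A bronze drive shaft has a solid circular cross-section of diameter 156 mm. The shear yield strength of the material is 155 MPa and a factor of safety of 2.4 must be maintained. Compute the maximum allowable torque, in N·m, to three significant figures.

T_allow = 48100 N·m

τ_allow = 155/2.4 = 64.58 MPa.
For a solid shaft T_allow = τ_allow·πd³/16; πd³/16 = π×156³/16 = 745400 mm³.
T_allow = 64.58×745400 = 4.814×10^7 N·mm = 48140 N·m.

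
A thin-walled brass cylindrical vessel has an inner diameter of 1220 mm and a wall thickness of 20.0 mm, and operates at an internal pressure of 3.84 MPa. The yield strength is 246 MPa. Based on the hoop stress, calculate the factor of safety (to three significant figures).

n = 2.10

σ_h = pD/(2t) = 3.84×1220/(2×20.0) = 117.1 MPa.
n = 246/117.1 = 2.100.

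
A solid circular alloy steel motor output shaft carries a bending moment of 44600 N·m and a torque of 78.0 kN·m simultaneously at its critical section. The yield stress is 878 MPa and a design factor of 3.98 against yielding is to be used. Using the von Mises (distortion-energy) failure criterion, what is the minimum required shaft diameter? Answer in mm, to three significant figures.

d = 155 mm

σ_allow = σ_y/n = 878/3.98 = 220.6 MPa.
For a solid shaft σ_b = 32M/(πd³) and τ = 16T/(πd³), so the von Mises stress is σ' = (16/πd³)·√(4M²+3T²).
√(4M²+3T²) = √(4×(4.460×10^7)² + 3×(7.800×10^7)²) = 1.619×10^8 N·mm.
d³ = 16×1.619×10^8/(π×220.6) = 3.737×10^6 mm³.
d = 155.2 mm.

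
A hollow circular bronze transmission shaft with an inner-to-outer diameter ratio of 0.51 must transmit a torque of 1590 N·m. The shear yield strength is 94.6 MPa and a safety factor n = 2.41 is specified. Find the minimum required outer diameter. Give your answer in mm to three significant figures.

d_o = 60.5 mm

τ_allow = 94.6/2.41 = 39.25 MPa.
For a hollow shaft τ = 16T/[πd_o³(1−k⁴)] with k = 0.51, so 1−k⁴ = 0.9323.
d_o³ = 16T/[π τ_allow (1−k⁴)] = 16×1590000/(π×39.25×0.9323) = 221300 mm³.
d_o = 60.48 mm.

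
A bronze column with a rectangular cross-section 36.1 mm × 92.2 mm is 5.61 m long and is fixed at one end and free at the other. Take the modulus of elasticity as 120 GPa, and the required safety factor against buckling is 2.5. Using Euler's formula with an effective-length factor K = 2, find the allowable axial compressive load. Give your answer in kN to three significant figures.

Buckling occurs about the weak axis: I_min = h·b³/12 = 92.2×36.1³/12 = 361500 mm⁴ (b = 36.1 mm is the smaller dimension).
Effective length L_e = KL = 2×5.61 m = 11220 mm.
Euler critical load P_cr = π²EI/L_e² = π²×120000×361500/11220² = 3401 N.
P_allow = P_cr/n = 3401/2.5 = 1360 N.

P_allow = 1.36 kN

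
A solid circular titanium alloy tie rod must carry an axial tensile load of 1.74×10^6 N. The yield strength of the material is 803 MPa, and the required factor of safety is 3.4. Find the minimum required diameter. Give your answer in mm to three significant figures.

Allowable stress σ_allow = 803/3.4 = 236.2 MPa.
Required area A = F/σ_allow = 1740000/236.2 = 7367 mm².
A = πd²/4 → d = √(4A/π) = 96.85 mm.

d = 96.9 mm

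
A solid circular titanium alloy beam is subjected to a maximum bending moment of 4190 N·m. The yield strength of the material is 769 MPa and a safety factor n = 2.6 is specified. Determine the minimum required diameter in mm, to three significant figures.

d = 52.5 mm

σ_allow = 769/2.6 = 295.8 MPa.
For a solid circular section σ = 32M/(πd³), so d³ = 32M/(π σ_allow) = 32×4190000/(π×295.8) = 144300 mm³.
d = 52.45 mm.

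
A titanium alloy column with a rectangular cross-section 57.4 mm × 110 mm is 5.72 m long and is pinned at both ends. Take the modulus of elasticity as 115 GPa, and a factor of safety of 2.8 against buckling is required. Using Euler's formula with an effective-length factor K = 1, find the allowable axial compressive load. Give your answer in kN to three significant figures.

P_allow = 21.5 kN

Buckling occurs about the weak axis: I_min = h·b³/12 = 110×57.4³/12 = 1.734×10^6 mm⁴ (b = 57.4 mm is the smaller dimension).
Effective length L_e = KL = 1×5.72 m = 5720 mm.
Euler critical load P_cr = π²EI/L_e² = π²×115000×1.734×10^6/5720² = 60140 N.
P_allow = P_cr/n = 60140/2.8 = 21480 N.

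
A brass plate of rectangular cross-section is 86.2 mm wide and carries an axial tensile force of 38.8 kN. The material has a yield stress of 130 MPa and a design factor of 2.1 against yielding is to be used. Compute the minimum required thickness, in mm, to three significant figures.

t = 7.27 mm

σ_allow = 130/2.1 = 61.90 MPa.
Required area A = F/σ_allow = 38800/61.90 = 626.8 mm².
t = A/w = 626.8/86.2 = 7.271 mm.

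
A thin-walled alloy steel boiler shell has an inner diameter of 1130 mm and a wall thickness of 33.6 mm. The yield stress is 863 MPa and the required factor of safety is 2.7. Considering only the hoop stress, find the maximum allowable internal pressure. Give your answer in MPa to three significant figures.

σ_allow = 863/2.7 = 319.6 MPa.
σ_h = pD/(2t) → p_allow = 2σ_allow t/D = 2×319.6×33.6/1130 = 19.01 MPa.

p_allow = 19.0 MPa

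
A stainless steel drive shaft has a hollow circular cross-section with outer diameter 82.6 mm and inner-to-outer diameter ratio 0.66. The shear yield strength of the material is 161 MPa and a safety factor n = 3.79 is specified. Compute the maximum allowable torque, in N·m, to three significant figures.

T_allow = 3810 N·m

τ_allow = 161/3.79 = 42.48 MPa.
For a hollow shaft T_allow = τ_allow·πd_o³(1−k⁴)/16 with 1−k⁴ = 0.8103, so πd_o³(1−k⁴)/16 = 89660 mm³.
T_allow = 42.48×89660 = 3.809×10^6 N·mm = 3809 N·m.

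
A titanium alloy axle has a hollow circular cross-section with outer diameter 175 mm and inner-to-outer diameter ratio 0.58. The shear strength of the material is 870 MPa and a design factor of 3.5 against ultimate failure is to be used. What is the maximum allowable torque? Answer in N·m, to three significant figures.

T_allow = 2.32×10^5 N·m

τ_allow = 870/3.5 = 248.6 MPa.
For a hollow shaft T_allow = τ_allow·πd_o³(1−k⁴)/16 with 1−k⁴ = 0.8868, so πd_o³(1−k⁴)/16 = 933200 mm³.
T_allow = 248.6×933200 = 2.320×10^8 N·mm = 232000 N·m.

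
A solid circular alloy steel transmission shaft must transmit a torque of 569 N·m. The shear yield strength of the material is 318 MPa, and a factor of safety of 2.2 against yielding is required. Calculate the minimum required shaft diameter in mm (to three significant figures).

Allowable shear stress τ_allow = 318/2.2 = 144.5 MPa.
For a solid shaft τ = 16T/(πd³), so d³ = 16T/(π τ_allow) = 16×569000/(π×144.5) = 20050 mm³.
d = (20050)^(1/3) = 27.17 mm.

d = 27.2 mm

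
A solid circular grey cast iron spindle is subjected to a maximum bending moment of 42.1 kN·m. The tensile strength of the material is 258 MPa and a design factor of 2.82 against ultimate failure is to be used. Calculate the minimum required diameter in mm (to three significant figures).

σ_allow = 258/2.82 = 91.49 MPa.
For a solid circular section σ = 32M/(πd³), so d³ = 32M/(π σ_allow) = 32×4.2100×10^7/(π×91.49) = 4.687×10^6 mm³.
d = 167.4 mm.

d = 167 mm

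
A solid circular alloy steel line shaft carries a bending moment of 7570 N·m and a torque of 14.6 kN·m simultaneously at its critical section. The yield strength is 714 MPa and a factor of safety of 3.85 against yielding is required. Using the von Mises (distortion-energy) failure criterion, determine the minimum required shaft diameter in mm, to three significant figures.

σ_allow = σ_y/n = 714/3.85 = 185.5 MPa.
For a solid shaft σ_b = 32M/(πd³) and τ = 16T/(πd³), so the von Mises stress is σ' = (16/πd³)·√(4M²+3T²).
√(4M²+3T²) = √(4×(7.570×10^6)² + 3×(1.460×10^7)²) = 2.947×10^7 N·mm.
d³ = 16×2.947×10^7/(π×185.5) = 809400 mm³.
d = 93.19 mm.

d = 93.2 mm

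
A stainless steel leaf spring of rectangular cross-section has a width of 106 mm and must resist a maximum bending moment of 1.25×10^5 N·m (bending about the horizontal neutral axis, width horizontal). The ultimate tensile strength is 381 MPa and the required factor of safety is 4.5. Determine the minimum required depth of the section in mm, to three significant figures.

h = 289 mm

σ_allow = 381/4.5 = 84.67 MPa.
For a rectangular section σ = 6M/(bh²), so h² = 6M/(b σ_allow) = 6×1.2500×10^8/(106×84.67) = 83570 mm².
h = 289.1 mm.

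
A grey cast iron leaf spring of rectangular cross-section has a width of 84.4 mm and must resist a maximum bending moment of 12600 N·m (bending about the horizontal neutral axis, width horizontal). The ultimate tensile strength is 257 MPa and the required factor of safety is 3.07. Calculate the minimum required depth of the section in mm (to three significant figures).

σ_allow = 257/3.07 = 83.71 MPa.
For a rectangular section σ = 6M/(bh²), so h² = 6M/(b σ_allow) = 6×1.2600×10^7/(84.4×83.71) = 10700 mm².
h = 103.4 mm.

h = 103 mm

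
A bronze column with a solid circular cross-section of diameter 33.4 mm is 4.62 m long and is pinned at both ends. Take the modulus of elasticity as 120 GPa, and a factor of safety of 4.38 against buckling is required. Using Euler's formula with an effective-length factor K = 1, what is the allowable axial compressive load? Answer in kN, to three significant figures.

I = πd⁴/64 = π×33.4⁴/64 = 61090 mm⁴.
Effective length L_e = KL = 1×4.62 m = 4620 mm.
Euler critical load P_cr = π²EI/L_e² = π²×120000×61090/4620² = 3390 N.
P_allow = P_cr/n = 3390/4.38 = 773.9 N.

P_allow = 0.774 kN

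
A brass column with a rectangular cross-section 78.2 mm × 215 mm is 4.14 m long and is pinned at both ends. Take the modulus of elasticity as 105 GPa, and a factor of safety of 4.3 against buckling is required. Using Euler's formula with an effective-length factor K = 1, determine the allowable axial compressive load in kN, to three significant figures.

Buckling occurs about the weak axis: I_min = h·b³/12 = 215×78.2³/12 = 8.568×10^6 mm⁴ (b = 78.2 mm is the smaller dimension).
Effective length L_e = KL = 1×4.14 m = 4140 mm.
Euler critical load P_cr = π²EI/L_e² = π²×105000×8.568×10^6/4140² = 518000 N.
P_allow = P_cr/n = 518000/4.3 = 120500 N.

P_allow = 120 kN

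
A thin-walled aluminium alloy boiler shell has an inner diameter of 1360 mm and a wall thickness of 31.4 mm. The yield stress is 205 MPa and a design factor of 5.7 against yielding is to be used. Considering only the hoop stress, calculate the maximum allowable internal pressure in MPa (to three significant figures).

p_allow = 1.66 MPa

σ_allow = 205/5.7 = 35.96 MPa.
σ_h = pD/(2t) → p_allow = 2σ_allow t/D = 2×35.96×31.4/1360 = 1.661 MPa.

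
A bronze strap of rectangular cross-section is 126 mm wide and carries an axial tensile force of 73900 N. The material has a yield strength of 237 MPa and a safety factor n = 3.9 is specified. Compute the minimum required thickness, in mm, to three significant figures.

t = 9.65 mm

σ_allow = 237/3.9 = 60.77 MPa.
Required area A = F/σ_allow = 73900/60.77 = 1216 mm².
t = A/w = 1216/126 = 9.651 mm.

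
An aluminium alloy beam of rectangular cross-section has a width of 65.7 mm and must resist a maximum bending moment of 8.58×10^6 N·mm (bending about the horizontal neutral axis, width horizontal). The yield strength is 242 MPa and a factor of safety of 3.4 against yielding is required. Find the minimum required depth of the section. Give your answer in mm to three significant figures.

σ_allow = 242/3.4 = 71.18 MPa.
For a rectangular section σ = 6M/(bh²), so h² = 6M/(b σ_allow) = 6×8580000/(65.7×71.18) = 11010 mm².
h = 104.9 mm.

h = 105 mm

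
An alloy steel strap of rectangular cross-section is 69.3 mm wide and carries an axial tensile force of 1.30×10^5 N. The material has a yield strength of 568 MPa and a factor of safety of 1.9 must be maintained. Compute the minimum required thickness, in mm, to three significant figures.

t = 6.28 mm

σ_allow = 568/1.9 = 298.9 MPa.
Required area A = F/σ_allow = 130000/298.9 = 434.9 mm².
t = A/w = 434.9/69.3 = 6.275 mm.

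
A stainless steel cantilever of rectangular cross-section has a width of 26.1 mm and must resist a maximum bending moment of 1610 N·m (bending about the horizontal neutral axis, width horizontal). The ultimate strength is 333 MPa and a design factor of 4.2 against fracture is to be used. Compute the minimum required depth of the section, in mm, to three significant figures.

σ_allow = 333/4.2 = 79.29 MPa.
For a rectangular section σ = 6M/(bh²), so h² = 6M/(b σ_allow) = 6×1610000/(26.1×79.29) = 4668 mm².
h = 68.32 mm.

h = 68.3 mm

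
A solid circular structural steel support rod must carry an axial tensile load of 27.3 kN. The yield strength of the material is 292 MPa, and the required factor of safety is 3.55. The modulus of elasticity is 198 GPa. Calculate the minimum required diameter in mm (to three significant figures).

Allowable stress σ_allow = 292/3.55 = 82.25 MPa.
Required area A = F/σ_allow = 27300/82.25 = 331.9 mm².
A = πd²/4 → d = √(4A/π) = 20.56 mm.

d = 20.6 mm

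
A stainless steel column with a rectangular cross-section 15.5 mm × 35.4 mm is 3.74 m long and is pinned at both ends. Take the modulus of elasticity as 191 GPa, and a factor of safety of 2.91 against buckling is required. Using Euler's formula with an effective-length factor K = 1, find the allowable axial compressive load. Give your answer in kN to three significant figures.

Buckling occurs about the weak axis: I_min = h·b³/12 = 35.4×15.5³/12 = 10990 mm⁴ (b = 15.5 mm is the smaller dimension).
Effective length L_e = KL = 1×3.74 m = 3740 mm.
Euler critical load P_cr = π²EI/L_e² = π²×191000×10990/3740² = 1480 N.
P_allow = P_cr/n = 1480/2.91 = 508.8 N.

P_allow = 0.509 kN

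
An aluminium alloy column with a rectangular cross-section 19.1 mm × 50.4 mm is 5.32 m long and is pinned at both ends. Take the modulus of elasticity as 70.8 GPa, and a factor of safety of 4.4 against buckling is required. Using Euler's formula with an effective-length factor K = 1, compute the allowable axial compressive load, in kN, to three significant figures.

Buckling occurs about the weak axis: I_min = h·b³/12 = 50.4×19.1³/12 = 29270 mm⁴ (b = 19.1 mm is the smaller dimension).
Effective length L_e = KL = 1×5.32 m = 5320 mm.
Euler critical load P_cr = π²EI/L_e² = π²×70800×29270/5320² = 722.5 N.
P_allow = P_cr/n = 722.5/4.4 = 164.2 N.

P_allow = 0.164 kN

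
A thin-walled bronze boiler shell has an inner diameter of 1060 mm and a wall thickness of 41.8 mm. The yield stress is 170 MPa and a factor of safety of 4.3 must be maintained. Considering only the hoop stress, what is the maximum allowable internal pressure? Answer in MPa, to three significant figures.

σ_allow = 170/4.3 = 39.53 MPa.
σ_h = pD/(2t) → p_allow = 2σ_allow t/D = 2×39.53×41.8/1060 = 3.118 MPa.

p_allow = 3.12 MPa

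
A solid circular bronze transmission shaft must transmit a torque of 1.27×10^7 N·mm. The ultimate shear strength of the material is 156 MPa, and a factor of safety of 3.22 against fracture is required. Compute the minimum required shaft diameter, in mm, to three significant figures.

Allowable shear stress τ_allow = 156/3.22 = 48.45 MPa.
For a solid shaft τ = 16T/(πd³), so d³ = 16T/(π τ_allow) = 16×1.2700×10^7/(π×48.45) = 1.335×10^6 mm³.
d = (1.335×10^6)^(1/3) = 110.1 mm.

d = 110 mm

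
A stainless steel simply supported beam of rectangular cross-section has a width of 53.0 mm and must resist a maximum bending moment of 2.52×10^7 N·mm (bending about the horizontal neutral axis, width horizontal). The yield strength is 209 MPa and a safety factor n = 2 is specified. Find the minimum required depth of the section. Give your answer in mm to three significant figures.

σ_allow = 209/2 = 104.5 MPa.
For a rectangular section σ = 6M/(bh²), so h² = 6M/(b σ_allow) = 6×2.5200×10^7/(53.0×104.5) = 27300 mm².
h = 165.2 mm.

h = 165 mm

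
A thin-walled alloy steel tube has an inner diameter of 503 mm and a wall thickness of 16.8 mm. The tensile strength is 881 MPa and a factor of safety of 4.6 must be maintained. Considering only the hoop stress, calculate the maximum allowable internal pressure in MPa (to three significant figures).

σ_allow = 881/4.6 = 191.5 MPa.
σ_h = pD/(2t) → p_allow = 2σ_allow t/D = 2×191.5×16.8/503 = 12.79 MPa.

p_allow = 12.8 MPa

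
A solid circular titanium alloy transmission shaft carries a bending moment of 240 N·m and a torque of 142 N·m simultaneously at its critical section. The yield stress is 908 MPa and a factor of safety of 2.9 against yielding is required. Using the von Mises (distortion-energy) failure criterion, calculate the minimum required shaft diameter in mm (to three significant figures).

d = 20.6 mm

σ_allow = σ_y/n = 908/2.9 = 313.1 MPa.
For a solid shaft σ_b = 32M/(πd³) and τ = 16T/(πd³), so the von Mises stress is σ' = (16/πd³)·√(4M²+3T²).
√(4M²+3T²) = √(4×(240000)² + 3×(142000)²) = 539300 N·mm.
d³ = 16×539300/(π×313.1) = 8773 mm³.
d = 20.62 mm.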